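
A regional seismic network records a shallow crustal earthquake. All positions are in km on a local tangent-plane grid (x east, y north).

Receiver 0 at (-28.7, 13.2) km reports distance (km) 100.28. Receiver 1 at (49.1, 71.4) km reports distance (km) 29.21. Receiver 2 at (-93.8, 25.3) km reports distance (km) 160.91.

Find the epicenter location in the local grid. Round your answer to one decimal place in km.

65.6 km east, 47.3 km north

Circle about each station: (x + 28.7)² + (y − 13.2)² = 100.28²; (x − 49.1)² + (y − 71.4)² = 29.21²; (x + 93.8)² + (y − 25.3)² = 160.91².
Subtracting the Receiver 0 equation from the Receiver 1 and Receiver 2 equations removes the quadratic terms:
155.6 x + 116.4 y = 15713.69
-130.2 x + 24.2 y = -7395.35
Solving the 2×2 system: x ≈ 65.6, y ≈ 47.3 km.
Check against Receiver 0 (with the unrounded x, y): √((x + 28.7)²+(y − 13.2)²) = 100.27 ≈ 100.28 km. ✓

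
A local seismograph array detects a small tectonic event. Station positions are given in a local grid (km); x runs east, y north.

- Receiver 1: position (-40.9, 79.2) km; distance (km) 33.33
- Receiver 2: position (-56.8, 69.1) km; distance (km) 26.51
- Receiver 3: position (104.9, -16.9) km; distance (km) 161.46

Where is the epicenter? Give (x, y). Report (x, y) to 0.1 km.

(-43.8, 46.0)

Circle about each station: (x + 40.9)² + (y − 79.2)² = 33.33²; (x + 56.8)² + (y − 69.1)² = 26.51²; (x − 104.9)² + (y + 16.9)² = 161.46².
Subtracting the Receiver 1 equation from the Receiver 2 and Receiver 3 equations removes the quadratic terms:
-31.8 x − 20.2 y = 463.71
291.6 x − 192.2 y = -21614.27
Solving the 2×2 system: x ≈ -43.8, y ≈ 46.0 km.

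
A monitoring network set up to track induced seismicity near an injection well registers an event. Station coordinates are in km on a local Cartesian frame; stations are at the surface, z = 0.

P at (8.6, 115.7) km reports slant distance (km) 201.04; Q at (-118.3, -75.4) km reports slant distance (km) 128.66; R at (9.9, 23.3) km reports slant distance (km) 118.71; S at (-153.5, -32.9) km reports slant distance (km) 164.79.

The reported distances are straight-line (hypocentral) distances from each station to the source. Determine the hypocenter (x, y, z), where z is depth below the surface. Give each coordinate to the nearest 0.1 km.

Each station gives a sphere (x−x_i)² + (y−y_i)² + z² = d_i² (stations at z=0).
Subtracting the P sphere from Q and R: z² cancels, leaving linear equations in x and y:
-253.8 x − 382.2 y = 30083.29
2.6 x − 184.8 y = 13505.47
Solving: x ≈ -8.301, y ≈ -73.198 km (keep extra digits for the depth step; rounded: -8.3, -73.2).
Then from the P sphere: z² = 201.04² − (x − 8.6)² − (y − 115.7)² with x = -8.301, y = -73.198, so z ≈ 66.701 ≈ 66.7 km.
Check against S (with the unrounded solution): distance 164.79 ≈ 164.79 km. ✓

x ≈ -8.3 km, y ≈ -73.2 km, depth ≈ 66.7 km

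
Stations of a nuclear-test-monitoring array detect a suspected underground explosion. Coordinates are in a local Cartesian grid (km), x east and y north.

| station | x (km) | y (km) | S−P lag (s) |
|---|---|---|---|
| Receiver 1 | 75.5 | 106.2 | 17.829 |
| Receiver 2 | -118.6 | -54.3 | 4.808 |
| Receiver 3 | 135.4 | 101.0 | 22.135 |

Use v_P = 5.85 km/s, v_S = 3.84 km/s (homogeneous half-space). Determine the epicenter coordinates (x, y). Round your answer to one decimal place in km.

Distance from S−P lag: d = Δt · v_P v_S / (v_P − v_S) = Δt · (5.85·3.84)/(5.85−3.84) ≈ 11.1761·Δt.
So d_Receiver 1 = 199.26, d_Receiver 2 = 53.73, d_Receiver 3 = 247.38 km.
Circle about each station: (x − 75.5)² + (y − 106.2)² = 199.26²; (x + 118.6)² + (y + 54.3)² = 53.73²; (x − 135.4)² + (y − 101.0)² = 247.38².
Subtracting pairs of circle equations eliminates x²+y² and gives linear equations (the radical axes):
-388.2 x − 321.0 y = 36853.39
119.8 x − 10.4 y = -9936.85
Solving the 2×2 system: x ≈ -84.1, y ≈ -13.1 km.

x ≈ -84.1 km, y ≈ -13.1 km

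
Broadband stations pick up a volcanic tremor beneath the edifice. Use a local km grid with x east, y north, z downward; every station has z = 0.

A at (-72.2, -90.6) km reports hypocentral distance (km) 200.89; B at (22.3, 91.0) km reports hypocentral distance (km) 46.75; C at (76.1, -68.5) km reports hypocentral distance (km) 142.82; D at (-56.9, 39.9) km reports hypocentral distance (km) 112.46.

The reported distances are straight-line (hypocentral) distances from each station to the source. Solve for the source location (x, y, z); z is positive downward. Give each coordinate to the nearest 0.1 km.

(47.3, 67.7, 31.9)

Each station gives a sphere (x−x_i)² + (y−y_i)² + z² = d_i² (stations at z=0).
Subtracting the A sphere from B and C: z² cancels, leaving linear equations in x and y:
189.0 x + 363.2 y = 33528.32
296.6 x + 44.2 y = 17021.50
Solving: x ≈ 47.300, y ≈ 67.700 km (keep extra digits for the depth step; rounded: 47.3, 67.7).
Then from the A sphere: z² = 200.89² − (x + 72.2)² − (y + 90.6)² with x = 47.300, y = 67.700, so z ≈ 31.901 ≈ 31.9 km.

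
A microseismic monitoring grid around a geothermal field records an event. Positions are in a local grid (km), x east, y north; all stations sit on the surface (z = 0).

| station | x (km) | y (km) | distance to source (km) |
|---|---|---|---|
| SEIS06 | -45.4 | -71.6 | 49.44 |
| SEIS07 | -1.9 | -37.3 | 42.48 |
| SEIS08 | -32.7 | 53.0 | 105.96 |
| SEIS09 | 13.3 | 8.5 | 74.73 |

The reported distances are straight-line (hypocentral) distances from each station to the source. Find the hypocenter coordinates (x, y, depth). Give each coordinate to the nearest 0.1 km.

Each station gives a sphere (x−x_i)² + (y−y_i)² + z² = d_i² (stations at z=0).
Subtracting the SEIS06 sphere from SEIS07 and SEIS08: z² cancels, leaving linear equations in x and y:
87.0 x + 68.6 y = -5153.06
25.4 x + 249.2 y = -12092.64
Solving: x ≈ -22.800, y ≈ -46.202 km (keep extra digits for the depth step; rounded: -22.8, -46.2).
Then from the SEIS06 sphere: z² = 49.44² − (x + 45.4)² − (y + 71.6)² with x = -22.800, y = -46.202, so z ≈ 35.896 ≈ 35.9 km.
Check against SEIS09 (with the unrounded solution): distance 74.73 ≈ 74.73 km. ✓

x ≈ -22.8 km, y ≈ -46.2 km, depth ≈ 35.9 km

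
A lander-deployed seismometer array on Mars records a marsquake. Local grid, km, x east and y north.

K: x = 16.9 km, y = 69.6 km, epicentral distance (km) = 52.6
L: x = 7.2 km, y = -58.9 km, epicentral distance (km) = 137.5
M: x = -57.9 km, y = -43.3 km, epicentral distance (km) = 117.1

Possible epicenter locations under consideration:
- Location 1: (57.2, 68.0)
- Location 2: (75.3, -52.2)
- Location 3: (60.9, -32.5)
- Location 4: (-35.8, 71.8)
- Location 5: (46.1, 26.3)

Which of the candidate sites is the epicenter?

Location 4

For each candidate, compare |candidate − station| to the reported distance:
Location 1: residuals K 12.3, L 1.1, M 43.0 → max 43.0 km
Location 2: residuals K 82.5, L 69.1, M 16.4 → max 82.5 km
Location 3: residuals K 58.6, L 77.7, M 2.2 → max 77.7 km
Location 4: residuals K 0.1, L 0.1, M 0.1 → max 0.1 km
Location 5: residuals K 0.4, L 43.8, M 8.0 → max 43.8 km
Only Location 4 has all residuals ≈ 0.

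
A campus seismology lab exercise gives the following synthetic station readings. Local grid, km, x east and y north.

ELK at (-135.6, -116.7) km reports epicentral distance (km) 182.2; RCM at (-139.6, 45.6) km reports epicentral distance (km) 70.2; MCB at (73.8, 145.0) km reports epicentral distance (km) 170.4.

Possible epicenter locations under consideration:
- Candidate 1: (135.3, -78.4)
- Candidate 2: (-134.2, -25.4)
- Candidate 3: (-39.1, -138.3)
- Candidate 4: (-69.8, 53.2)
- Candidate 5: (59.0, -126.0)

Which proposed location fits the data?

For each candidate, compare |candidate − station| to the reported distance:
Candidate 1: residuals ELK 91.4, RCM 231.4, MCB 61.3 → max 231.4 km
Candidate 2: residuals ELK 90.9, RCM 1.0, MCB 98.5 → max 98.5 km
Candidate 3: residuals ELK 83.3, RCM 139.4, MCB 134.6 → max 139.4 km
Candidate 4: residuals ELK 0.0, RCM 0.0, MCB 0.0 → max 0.0 km
Candidate 5: residuals ELK 12.6, RCM 192.3, MCB 101.0 → max 192.3 km
Only Candidate 4 has all residuals ≈ 0.

Candidate 4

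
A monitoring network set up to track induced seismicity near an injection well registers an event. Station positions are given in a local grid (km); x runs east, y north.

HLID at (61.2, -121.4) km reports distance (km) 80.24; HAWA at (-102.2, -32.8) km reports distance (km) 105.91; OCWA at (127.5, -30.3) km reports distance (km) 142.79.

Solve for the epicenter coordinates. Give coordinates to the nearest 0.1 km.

Circle about each station: (x − 61.2)² + (y + 121.4)² = 80.24²; (x + 102.2)² + (y + 32.8)² = 105.91²; (x − 127.5)² + (y + 30.3)² = 142.79².
Subtracting the HLID equation from the HAWA and OCWA equations removes the quadratic terms:
-326.8 x + 177.2 y = -11741.19
132.6 x + 182.2 y = -15259.59
Solving the 2×2 system: x ≈ -6.8, y ≈ -78.8 km.
Check against HLID (with the unrounded x, y): √((x − 61.2)²+(y + 121.4)²) = 80.24 ≈ 80.24 km. ✓

-6.8 km east, -78.8 km north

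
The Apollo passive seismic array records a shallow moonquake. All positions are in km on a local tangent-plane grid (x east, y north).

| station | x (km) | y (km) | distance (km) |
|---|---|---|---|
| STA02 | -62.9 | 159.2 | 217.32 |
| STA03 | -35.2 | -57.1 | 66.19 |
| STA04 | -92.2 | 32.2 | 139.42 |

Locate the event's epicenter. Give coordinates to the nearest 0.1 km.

Circle about each station: (x + 62.9)² + (y − 159.2)² = 217.32²; (x + 35.2)² + (y + 57.1)² = 66.19²; (x + 92.2)² + (y − 32.2)² = 139.42².
Subtracting the STA02 equation from the STA03 and STA04 equations removes the quadratic terms:
55.4 x − 432.6 y = 18045.27
-58.6 x − 254.0 y = 8026.68
Solving the 2×2 system: x ≈ 28.2, y ≈ -38.1 km.

28.2 km east, -38.1 km north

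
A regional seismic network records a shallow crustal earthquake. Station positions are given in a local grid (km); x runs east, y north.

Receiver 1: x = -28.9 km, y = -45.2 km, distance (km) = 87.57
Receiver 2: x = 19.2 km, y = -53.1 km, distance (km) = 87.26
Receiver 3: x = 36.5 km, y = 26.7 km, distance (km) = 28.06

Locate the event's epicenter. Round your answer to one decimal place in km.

x ≈ 9.3 km, y ≈ 33.6 km

Circle about each station: (x + 28.9)² + (y + 45.2)² = 87.57²; (x − 19.2)² + (y + 53.1)² = 87.26²; (x − 36.5)² + (y − 26.7)² = 28.06².
Subtracting pairs of circle equations eliminates x²+y² and gives linear equations (the radical axes):
96.2 x − 15.8 y = 364.20
130.8 x + 143.8 y = 6048.03
Solving the 2×2 system: x ≈ 9.3, y ≈ 33.6 km.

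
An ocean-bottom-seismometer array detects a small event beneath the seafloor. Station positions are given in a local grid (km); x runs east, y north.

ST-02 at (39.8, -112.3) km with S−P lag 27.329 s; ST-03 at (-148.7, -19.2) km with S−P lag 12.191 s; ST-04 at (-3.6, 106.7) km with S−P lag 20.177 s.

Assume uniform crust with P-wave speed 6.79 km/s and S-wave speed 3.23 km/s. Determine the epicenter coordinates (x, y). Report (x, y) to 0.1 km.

(-78.5, 7.5)

Distance from S−P lag: d = Δt · v_P v_S / (v_P − v_S) = Δt · (6.79·3.23)/(6.79−3.23) ≈ 6.1606·Δt.
So d_ST-02 = 168.36, d_ST-03 = 75.10, d_ST-04 = 124.30 km.
Circle about each station: (x − 39.8)² + (y + 112.3)² = 168.36²; (x + 148.7)² + (y + 19.2)² = 75.10²; (x + 3.6)² + (y − 106.7)² = 124.30².
Subtracting the ST-02 equation from the ST-03 and ST-04 equations removes the quadratic terms:
-377.0 x + 186.2 y = 30990.08
-86.8 x + 438.0 y = 10097.12
Solving the 2×2 system: x ≈ -78.5, y ≈ 7.5 km.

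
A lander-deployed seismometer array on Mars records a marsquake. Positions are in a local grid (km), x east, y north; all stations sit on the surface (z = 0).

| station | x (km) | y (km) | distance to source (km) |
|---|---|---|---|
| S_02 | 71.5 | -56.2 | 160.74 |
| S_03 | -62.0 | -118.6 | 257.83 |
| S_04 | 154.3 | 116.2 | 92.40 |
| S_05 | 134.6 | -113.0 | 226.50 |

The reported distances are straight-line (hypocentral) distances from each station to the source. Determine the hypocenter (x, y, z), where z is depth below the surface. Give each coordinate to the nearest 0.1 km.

(68.7, 101.4, 31.5)

Each station gives a sphere (x−x_i)² + (y−y_i)² + z² = d_i² (stations at z=0).
Subtracting the S_02 sphere from S_03 and S_04: z² cancels, leaving linear equations in x and y:
-267.0 x − 124.8 y = -30999.69
165.6 x + 344.8 y = 46339.83
Solving: x ≈ 68.709, y ≈ 101.397 km (keep extra digits for the depth step; rounded: 68.7, 101.4).
Then from the S_02 sphere: z² = 160.74² − (x − 71.5)² − (y + 56.2)² with x = 68.709, y = 101.397, so z ≈ 31.508 ≈ 31.5 km.
Check against S_05 (with the unrounded solution): distance 226.50 ≈ 226.50 km. ✓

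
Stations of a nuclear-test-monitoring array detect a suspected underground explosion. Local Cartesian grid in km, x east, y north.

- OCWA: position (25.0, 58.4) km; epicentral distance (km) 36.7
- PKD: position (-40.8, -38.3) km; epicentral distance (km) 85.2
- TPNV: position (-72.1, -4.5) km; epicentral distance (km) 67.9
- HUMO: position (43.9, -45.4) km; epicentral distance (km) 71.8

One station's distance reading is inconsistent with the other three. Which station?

TPNV

Solve using three stations at a time. Using OCWA, PKD, HUMO (subtract circle equations pairwise → linear system) gives (x, y) ≈ (19.3, 22.1).
Distances from that point to each station vs reported:
  OCWA: calculated 36.7 vs reported 36.7 → residual 0.0 km
  PKD: calculated 85.2 vs reported 85.2 → residual 0.0 km
  TPNV: calculated 95.2 vs reported 67.9 → residual 27.3 km
  HUMO: calculated 71.8 vs reported 71.8 → residual 0.0 km
OCWA, PKD, HUMO are mutually consistent (residuals ≈ 0); TPNV is off by 27.3 km.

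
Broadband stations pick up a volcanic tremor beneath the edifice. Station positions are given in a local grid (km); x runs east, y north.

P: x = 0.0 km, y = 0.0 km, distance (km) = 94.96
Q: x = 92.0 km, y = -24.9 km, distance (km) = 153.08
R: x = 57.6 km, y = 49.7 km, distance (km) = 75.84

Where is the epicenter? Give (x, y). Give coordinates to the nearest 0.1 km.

Circle about each station: x² + y² = 94.96²; (x − 92.0)² + (y + 24.9)² = 153.08²; (x − 57.6)² + (y − 49.7)² = 75.84².
Subtracting pairs of circle equations eliminates x²+y² and gives linear equations (the radical axes):
184.0 x − 49.8 y = -5332.07
115.2 x + 99.4 y = 9053.55
Solving the 2×2 system: x ≈ -3.3, y ≈ 94.9 km.

-3.3 km east, 94.9 km north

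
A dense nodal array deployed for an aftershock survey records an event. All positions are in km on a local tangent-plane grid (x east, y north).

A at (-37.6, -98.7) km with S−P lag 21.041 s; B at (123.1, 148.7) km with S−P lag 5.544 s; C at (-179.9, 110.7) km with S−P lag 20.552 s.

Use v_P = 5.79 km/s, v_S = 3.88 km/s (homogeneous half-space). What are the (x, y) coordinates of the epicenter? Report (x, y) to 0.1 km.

Distance from S−P lag: d = Δt · v_P v_S / (v_P − v_S) = Δt · (5.79·3.88)/(5.79−3.88) ≈ 11.7619·Δt.
So d_A = 247.48, d_B = 65.21, d_C = 241.73 km.
Circle about each station: (x + 37.6)² + (y + 98.7)² = 247.48²; (x − 123.1)² + (y − 148.7)² = 65.21²; (x + 179.9)² + (y − 110.7)² = 241.73².
Subtracting the A equation from the B and C equations removes the quadratic terms:
321.4 x + 494.8 y = 83103.86
-284.6 x + 418.8 y = 36276.01
Solving the 2×2 system: x ≈ 61.2, y ≈ 128.2 km.

61.2 km east, 128.2 km north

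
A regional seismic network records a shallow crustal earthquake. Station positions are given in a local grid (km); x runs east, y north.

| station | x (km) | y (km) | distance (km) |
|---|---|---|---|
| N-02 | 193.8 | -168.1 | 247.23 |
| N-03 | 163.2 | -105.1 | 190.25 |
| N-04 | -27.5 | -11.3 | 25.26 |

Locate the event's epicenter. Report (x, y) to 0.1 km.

-12.2 km east, -31.4 km north

Circle about each station: (x − 193.8)² + (y + 168.1)² = 247.23²; (x − 163.2)² + (y + 105.1)² = 190.25²; (x + 27.5)² + (y + 11.3)² = 25.26².
Subtracting the N-02 equation from the N-03 and N-04 equations removes the quadratic terms:
-61.2 x + 126.0 y = -3208.19
-442.6 x + 313.6 y = -4447.50
Solving the 2×2 system: x ≈ -12.2, y ≈ -31.4 km.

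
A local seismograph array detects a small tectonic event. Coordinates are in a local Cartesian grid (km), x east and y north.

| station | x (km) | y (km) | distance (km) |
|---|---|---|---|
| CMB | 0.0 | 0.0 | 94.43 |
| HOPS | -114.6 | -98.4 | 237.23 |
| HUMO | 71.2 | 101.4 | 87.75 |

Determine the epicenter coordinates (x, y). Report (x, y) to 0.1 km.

Circle about each station: x² + y² = 94.43²; (x + 114.6)² + (y + 98.4)² = 237.23²; (x − 71.2)² + (y − 101.4)² = 87.75².
Subtracting the CMB equation from the HOPS and HUMO equations removes the quadratic terms:
-229.2 x − 196.8 y = -24545.33
142.4 x + 202.8 y = 16568.36
Solving the 2×2 system: x ≈ 93.0, y ≈ 16.4 km.
Check against CMB (with the unrounded x, y): √(x²+y²) = 94.46 ≈ 94.43 km. ✓

93.0 km east, 16.4 km north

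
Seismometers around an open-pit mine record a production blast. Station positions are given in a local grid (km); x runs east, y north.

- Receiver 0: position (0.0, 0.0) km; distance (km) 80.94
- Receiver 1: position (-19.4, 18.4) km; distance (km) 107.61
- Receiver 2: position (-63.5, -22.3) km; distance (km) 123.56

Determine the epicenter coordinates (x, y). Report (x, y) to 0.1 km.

Circle about each station: x² + y² = 80.94²; (x + 19.4)² + (y − 18.4)² = 107.61²; (x + 63.5)² + (y + 22.3)² = 123.56².
Subtracting the Receiver 0 equation from the Receiver 1 and Receiver 2 equations removes the quadratic terms:
-38.8 x + 36.8 y = -4313.71
-127.0 x − 44.6 y = -4186.25
Solving the 2×2 system: x ≈ 54.1, y ≈ -60.2 km.

x ≈ 54.1 km, y ≈ -60.2 km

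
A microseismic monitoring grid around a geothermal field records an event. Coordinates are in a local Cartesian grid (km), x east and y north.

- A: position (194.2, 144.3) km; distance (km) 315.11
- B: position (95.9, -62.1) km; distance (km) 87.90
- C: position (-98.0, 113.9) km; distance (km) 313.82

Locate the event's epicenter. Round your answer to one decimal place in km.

Circle about each station: (x − 194.2)² + (y − 144.3)² = 315.11²; (x − 95.9)² + (y + 62.1)² = 87.90²; (x + 98.0)² + (y − 113.9)² = 313.82².
Subtracting pairs of circle equations eliminates x²+y² and gives linear equations (the radical axes):
-196.6 x − 412.8 y = 46084.99
-584.4 x − 60.8 y = -35147.60
Solving the 2×2 system: x ≈ 75.5, y ≈ -147.6 km.
Check against A (with the unrounded x, y): √((x − 194.2)²+(y − 144.3)²) = 315.11 ≈ 315.11 km. ✓

x ≈ 75.5 km, y ≈ -147.6 km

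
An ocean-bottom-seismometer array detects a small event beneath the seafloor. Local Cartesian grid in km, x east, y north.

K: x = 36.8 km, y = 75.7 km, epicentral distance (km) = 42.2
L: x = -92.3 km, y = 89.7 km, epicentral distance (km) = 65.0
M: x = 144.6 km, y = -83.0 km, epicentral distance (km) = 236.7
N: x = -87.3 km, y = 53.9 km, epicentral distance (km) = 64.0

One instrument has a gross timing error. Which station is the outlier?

K

Solve using three stations at a time. Using L, M, N (subtract circle equations pairwise → linear system) gives (x, y) ≈ (-28.3, 78.6).
Distances from that point to each station vs reported:
  K: calculated 65.2 vs reported 42.2 → residual 23.0 km
  L: calculated 64.9 vs reported 65.0 → residual 0.1 km
  M: calculated 236.7 vs reported 236.7 → residual 0.0 km
  N: calculated 63.9 vs reported 64.0 → residual 0.1 km
L, M, N are mutually consistent (residuals ≈ 0); K is off by 23.0 km.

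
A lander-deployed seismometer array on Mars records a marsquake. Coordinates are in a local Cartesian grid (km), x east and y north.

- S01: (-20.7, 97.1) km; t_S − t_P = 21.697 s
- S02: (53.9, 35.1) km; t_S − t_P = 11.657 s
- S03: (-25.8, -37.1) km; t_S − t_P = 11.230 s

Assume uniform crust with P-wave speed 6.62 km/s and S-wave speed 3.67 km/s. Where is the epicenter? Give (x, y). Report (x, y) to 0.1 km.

63.7 km east, -60.4 km north

Distance from S−P lag: d = Δt · v_P v_S / (v_P − v_S) = Δt · (6.62·3.67)/(6.62−3.67) ≈ 8.2357·Δt.
So d_S01 = 178.69, d_S02 = 96.00, d_S03 = 92.49 km.
Circle about each station: (x + 20.7)² + (y − 97.1)² = 178.69²; (x − 53.9)² + (y − 35.1)² = 96.00²; (x + 25.8)² + (y + 37.1)² = 92.49².
Subtracting the S01 equation from the S02 and S03 equations removes the quadratic terms:
149.2 x − 124.0 y = 16994.44
-10.2 x − 268.4 y = 15560.87
Solving the 2×2 system: x ≈ 63.7, y ≈ -60.4 km.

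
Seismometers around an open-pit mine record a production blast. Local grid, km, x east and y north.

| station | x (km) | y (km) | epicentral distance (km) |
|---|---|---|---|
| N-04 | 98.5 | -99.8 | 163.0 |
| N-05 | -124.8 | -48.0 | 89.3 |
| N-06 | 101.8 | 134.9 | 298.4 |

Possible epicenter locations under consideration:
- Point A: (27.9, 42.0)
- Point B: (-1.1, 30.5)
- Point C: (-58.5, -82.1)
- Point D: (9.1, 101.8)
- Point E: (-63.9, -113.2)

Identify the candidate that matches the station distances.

Point E

For each candidate, compare |candidate − station| to the reported distance:
Point A: residuals N-04 4.6, N-05 87.9, N-06 179.7 → max 179.7 km
Point B: residuals N-04 1.0, N-05 57.2, N-06 151.8 → max 151.8 km
Point C: residuals N-04 5.0, N-05 14.7, N-06 28.6 → max 28.6 km
Point D: residuals N-04 57.5, N-05 111.6, N-06 200.0 → max 200.0 km
Point E: residuals N-04 0.0, N-05 0.1, N-06 0.1 → max 0.1 km
Only Point E has all residuals ≈ 0.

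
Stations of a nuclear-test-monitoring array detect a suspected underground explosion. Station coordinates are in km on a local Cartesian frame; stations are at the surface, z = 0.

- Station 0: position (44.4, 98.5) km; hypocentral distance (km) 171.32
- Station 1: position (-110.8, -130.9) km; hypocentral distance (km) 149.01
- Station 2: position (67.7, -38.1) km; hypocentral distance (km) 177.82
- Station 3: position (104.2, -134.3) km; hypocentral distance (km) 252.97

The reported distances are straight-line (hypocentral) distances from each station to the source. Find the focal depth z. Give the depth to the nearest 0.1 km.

depth ≈ 39.6 km

Each station gives a sphere (x−x_i)² + (y−y_i)² + z² = d_i² (stations at z=0).
Subtracting the Station 0 sphere from Station 1 and Station 2: z² cancels, leaving linear equations in x and y:
-310.4 x − 458.8 y = 24884.40
46.6 x − 273.2 y = -7908.12
Solving: x ≈ -98.197, y ≈ 12.197 km (keep extra digits for the depth step; rounded: -98.2, 12.2).
Then from the Station 0 sphere: z² = 171.32² − (x − 44.4)² − (y − 98.5)² with x = -98.197, y = 12.197, so z ≈ 39.603 ≈ 39.6 km.
Check against Station 3 (with the unrounded solution): distance 252.97 ≈ 252.97 km. ✓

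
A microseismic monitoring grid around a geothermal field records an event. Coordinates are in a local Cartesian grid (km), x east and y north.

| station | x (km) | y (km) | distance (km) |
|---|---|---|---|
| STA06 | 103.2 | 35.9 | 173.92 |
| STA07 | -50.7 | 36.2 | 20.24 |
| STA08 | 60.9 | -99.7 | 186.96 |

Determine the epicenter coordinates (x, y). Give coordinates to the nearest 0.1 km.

Circle about each station: (x − 103.2)² + (y − 35.9)² = 173.92²; (x + 50.7)² + (y − 36.2)² = 20.24²; (x − 60.9)² + (y + 99.7)² = 186.96².
Subtracting pairs of circle equations eliminates x²+y² and gives linear equations (the radical axes):
-307.8 x + 0.6 y = 21780.39
-84.6 x − 271.2 y = -2996.03
Solving the 2×2 system: x ≈ -70.7, y ≈ 33.1 km.
Check against STA06 (with the unrounded x, y): √((x − 103.2)²+(y − 35.9)²) = 173.92 ≈ 173.92 km. ✓

-70.7 km east, 33.1 km north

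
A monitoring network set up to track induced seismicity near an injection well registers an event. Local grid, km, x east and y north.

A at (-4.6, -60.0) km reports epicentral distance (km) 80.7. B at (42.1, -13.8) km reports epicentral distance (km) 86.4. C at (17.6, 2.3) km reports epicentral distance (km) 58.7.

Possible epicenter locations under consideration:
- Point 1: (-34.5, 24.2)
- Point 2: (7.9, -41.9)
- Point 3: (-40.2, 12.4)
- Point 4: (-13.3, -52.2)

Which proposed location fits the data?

For each candidate, compare |candidate − station| to the reported distance:
Point 1: residuals A 8.7, B 0.9, C 2.2 → max 8.7 km
Point 2: residuals A 58.7, B 42.1, C 13.4 → max 58.7 km
Point 3: residuals A 0.0, B 0.0, C 0.0 → max 0.0 km
Point 4: residuals A 69.0, B 19.0, C 4.0 → max 69.0 km
Only Point 3 has all residuals ≈ 0.

Point 3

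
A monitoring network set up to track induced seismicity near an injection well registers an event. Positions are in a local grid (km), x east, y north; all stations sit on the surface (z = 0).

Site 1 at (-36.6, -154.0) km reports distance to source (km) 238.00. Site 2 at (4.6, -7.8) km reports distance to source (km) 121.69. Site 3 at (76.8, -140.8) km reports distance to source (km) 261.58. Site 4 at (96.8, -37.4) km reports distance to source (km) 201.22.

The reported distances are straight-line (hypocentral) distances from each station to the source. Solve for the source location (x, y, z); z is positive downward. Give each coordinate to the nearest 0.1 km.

x ≈ -57.6 km, y ≈ 73.9 km, depth ≈ 65.3 km

Each station gives a sphere (x−x_i)² + (y−y_i)² + z² = d_i² (stations at z=0).
Subtracting the Site 1 sphere from Site 2 and Site 3: z² cancels, leaving linear equations in x and y:
82.4 x + 292.4 y = 16861.98
226.8 x + 26.4 y = -11112.78
Solving: x ≈ -57.600, y ≈ 73.900 km (keep extra digits for the depth step; rounded: -57.6, 73.9).
Then from the Site 1 sphere: z² = 238.00² − (x + 36.6)² − (y + 154.0)² with x = -57.600, y = 73.900, so z ≈ 65.304 ≈ 65.3 km.
Check against Site 4 (with the unrounded solution): distance 201.23 ≈ 201.22 km. ✓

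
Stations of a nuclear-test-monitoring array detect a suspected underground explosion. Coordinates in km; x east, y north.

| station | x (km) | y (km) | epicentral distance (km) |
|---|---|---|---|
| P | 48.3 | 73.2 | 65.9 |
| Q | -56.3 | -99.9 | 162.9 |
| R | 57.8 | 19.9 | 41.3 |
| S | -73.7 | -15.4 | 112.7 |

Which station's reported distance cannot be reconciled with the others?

Solve using three stations at a time. Using Q, R, S (subtract circle equations pairwise → linear system) gives (x, y) ≈ (23.1, 42.4).
Distances from that point to each station vs reported:
  P: calculated 39.8 vs reported 65.9 → residual 26.1 km
  Q: calculated 162.9 vs reported 162.9 → residual 0.0 km
  R: calculated 41.3 vs reported 41.3 → residual 0.0 km
  S: calculated 112.7 vs reported 112.7 → residual 0.0 km
Q, R, S are mutually consistent (residuals ≈ 0); P is off by 26.1 km.

P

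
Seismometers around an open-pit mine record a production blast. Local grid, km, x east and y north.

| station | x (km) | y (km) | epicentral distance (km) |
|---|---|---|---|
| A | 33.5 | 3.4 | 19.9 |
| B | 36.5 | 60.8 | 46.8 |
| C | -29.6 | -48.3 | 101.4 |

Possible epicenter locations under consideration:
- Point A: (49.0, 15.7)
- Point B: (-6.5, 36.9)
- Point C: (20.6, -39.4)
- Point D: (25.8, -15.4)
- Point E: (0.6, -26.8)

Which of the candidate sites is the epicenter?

Point A

For each candidate, compare |candidate − station| to the reported distance:
Point A: residuals A 0.1, B 0.0, C 0.0 → max 0.1 km
Point B: residuals A 32.3, B 2.4, C 13.1 → max 32.3 km
Point C: residuals A 24.8, B 54.7, C 50.4 → max 54.7 km
Point D: residuals A 0.4, B 30.1, C 37.0 → max 37.0 km
Point E: residuals A 24.8, B 47.9, C 64.3 → max 64.3 km
Only Point A has all residuals ≈ 0.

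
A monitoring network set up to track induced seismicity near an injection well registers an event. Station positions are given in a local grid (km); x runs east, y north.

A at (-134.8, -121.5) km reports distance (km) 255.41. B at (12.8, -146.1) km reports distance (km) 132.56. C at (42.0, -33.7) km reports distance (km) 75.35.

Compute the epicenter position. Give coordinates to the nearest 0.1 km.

(112.9, -59.2)

Circle about each station: (x + 134.8)² + (y + 121.5)² = 255.41²; (x − 12.8)² + (y + 146.1)² = 132.56²; (x − 42.0)² + (y + 33.7)² = 75.35².
Subtracting the A equation from the B and C equations removes the quadratic terms:
295.2 x − 49.2 y = 36237.87
353.6 x + 175.6 y = 29523.05
Solving the 2×2 system: x ≈ 112.9, y ≈ -59.2 km.
Check against A (with the unrounded x, y): √((x + 134.8)²+(y + 121.5)²) = 255.41 ≈ 255.41 km. ✓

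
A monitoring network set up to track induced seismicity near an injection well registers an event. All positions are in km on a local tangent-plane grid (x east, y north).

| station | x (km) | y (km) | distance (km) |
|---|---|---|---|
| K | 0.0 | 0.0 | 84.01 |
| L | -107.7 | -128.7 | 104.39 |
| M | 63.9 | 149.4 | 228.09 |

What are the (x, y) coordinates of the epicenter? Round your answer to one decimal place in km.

Circle about each station: x² + y² = 84.01²; (x + 107.7)² + (y + 128.7)² = 104.39²; (x − 63.9)² + (y − 149.4)² = 228.09².
Subtracting the K equation from the L and M equations removes the quadratic terms:
-215.4 x − 257.4 y = 24323.39
127.8 x + 298.8 y = -18563.80
Solving the 2×2 system: x ≈ -79.1, y ≈ -28.3 km.

-79.1 km east, -28.3 km north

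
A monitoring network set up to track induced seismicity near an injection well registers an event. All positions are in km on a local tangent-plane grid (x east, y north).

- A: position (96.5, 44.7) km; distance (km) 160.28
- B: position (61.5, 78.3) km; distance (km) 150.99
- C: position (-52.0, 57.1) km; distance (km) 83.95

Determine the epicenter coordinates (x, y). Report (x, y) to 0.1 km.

Circle about each station: (x − 96.5)² + (y − 44.7)² = 160.28²; (x − 61.5)² + (y − 78.3)² = 150.99²; (x + 52.0)² + (y − 57.1)² = 83.95².
Subtracting the A equation from the B and C equations removes the quadratic terms:
-70.0 x + 67.2 y = 1494.50
-297.0 x + 24.8 y = 13296.15
Solving the 2×2 system: x ≈ -47.0, y ≈ -26.7 km.

(-47.0, -26.7)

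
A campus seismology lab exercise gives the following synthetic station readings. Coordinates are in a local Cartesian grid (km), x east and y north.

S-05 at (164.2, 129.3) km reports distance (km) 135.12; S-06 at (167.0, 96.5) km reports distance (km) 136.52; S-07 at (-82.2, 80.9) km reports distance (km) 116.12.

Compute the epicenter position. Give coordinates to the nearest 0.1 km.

(30.9, 107.2)

Circle about each station: (x − 164.2)² + (y − 129.3)² = 135.12²; (x − 167.0)² + (y − 96.5)² = 136.52²; (x + 82.2)² + (y − 80.9)² = 116.12².
Subtracting the S-05 equation from the S-06 and S-07 equations removes the quadratic terms:
5.6 x − 65.6 y = -6859.18
-492.8 x − 96.8 y = -25604.92
Solving the 2×2 system: x ≈ 30.9, y ≈ 107.2 km.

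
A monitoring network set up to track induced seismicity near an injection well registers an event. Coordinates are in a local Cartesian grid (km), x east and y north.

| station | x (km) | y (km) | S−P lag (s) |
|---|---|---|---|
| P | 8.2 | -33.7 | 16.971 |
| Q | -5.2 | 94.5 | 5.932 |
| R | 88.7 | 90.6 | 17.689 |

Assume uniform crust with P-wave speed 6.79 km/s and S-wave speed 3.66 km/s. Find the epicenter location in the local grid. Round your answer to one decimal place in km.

-51.7 km east, 87.0 km north

Distance from S−P lag: d = Δt · v_P v_S / (v_P − v_S) = Δt · (6.79·3.66)/(6.79−3.66) ≈ 7.9397·Δt.
So d_P = 134.75, d_Q = 47.10, d_R = 140.45 km.
Circle about each station: (x − 8.2)² + (y + 33.7)² = 134.75²; (x + 5.2)² + (y − 94.5)² = 47.10²; (x − 88.7)² + (y − 90.6)² = 140.45².
Subtracting the P equation from the Q and R equations removes the quadratic terms:
-26.8 x + 256.4 y = 23693.51
161.0 x + 248.6 y = 13304.48
Solving the 2×2 system: x ≈ -51.7, y ≈ 87.0 km.
Check against P (with the unrounded x, y): √((x − 8.2)²+(y + 33.7)²) = 134.75 ≈ 134.75 km. ✓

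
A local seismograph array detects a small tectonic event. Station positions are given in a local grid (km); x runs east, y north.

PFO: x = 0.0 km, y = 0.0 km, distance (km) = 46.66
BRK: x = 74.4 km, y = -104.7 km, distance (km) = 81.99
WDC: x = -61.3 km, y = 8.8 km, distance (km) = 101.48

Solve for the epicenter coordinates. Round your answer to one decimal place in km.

Circle about each station: x² + y² = 46.66²; (x − 74.4)² + (y + 104.7)² = 81.99²; (x + 61.3)² + (y − 8.8)² = 101.48².
Subtracting the PFO equation from the BRK and WDC equations removes the quadratic terms:
148.8 x − 209.4 y = 11952.25
-122.6 x + 17.6 y = -4285.90
Solving the 2×2 system: x ≈ 29.8, y ≈ -35.9 km.

(29.8, -35.9)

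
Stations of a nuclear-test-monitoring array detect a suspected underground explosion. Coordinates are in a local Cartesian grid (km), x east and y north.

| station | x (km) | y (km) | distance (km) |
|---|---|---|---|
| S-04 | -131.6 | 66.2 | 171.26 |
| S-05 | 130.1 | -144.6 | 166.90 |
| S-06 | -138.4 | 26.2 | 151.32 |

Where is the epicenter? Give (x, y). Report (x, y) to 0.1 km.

Circle about each station: (x + 131.6)² + (y − 66.2)² = 171.26²; (x − 130.1)² + (y + 144.6)² = 166.90²; (x + 138.4)² + (y − 26.2)² = 151.32².
Subtracting the S-04 equation from the S-05 and S-06 equations removes the quadratic terms:
523.4 x − 421.6 y = 17608.55
-13.6 x − 80.0 y = 4572.25
Solving the 2×2 system: x ≈ -10.9, y ≈ -55.3 km.

x ≈ -10.9 km, y ≈ -55.3 km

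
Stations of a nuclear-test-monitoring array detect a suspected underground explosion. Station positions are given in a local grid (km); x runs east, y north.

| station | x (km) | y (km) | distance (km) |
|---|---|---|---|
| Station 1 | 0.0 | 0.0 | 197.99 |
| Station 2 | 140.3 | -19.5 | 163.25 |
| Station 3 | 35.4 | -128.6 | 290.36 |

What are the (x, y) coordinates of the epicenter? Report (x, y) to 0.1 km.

Circle about each station: x² + y² = 197.99²; (x − 140.3)² + (y + 19.5)² = 163.25²; (x − 35.4)² + (y + 128.6)² = 290.36².
Subtracting the Station 1 equation from the Station 2 and Station 3 equations removes the quadratic terms:
280.6 x − 39.0 y = 32613.82
70.8 x − 257.2 y = -27317.77
Solving the 2×2 system: x ≈ 136.2, y ≈ 143.7 km.
Check against Station 1 (with the unrounded x, y): √(x²+y²) = 198.00 ≈ 197.99 km. ✓

x ≈ 136.2 km, y ≈ 143.7 km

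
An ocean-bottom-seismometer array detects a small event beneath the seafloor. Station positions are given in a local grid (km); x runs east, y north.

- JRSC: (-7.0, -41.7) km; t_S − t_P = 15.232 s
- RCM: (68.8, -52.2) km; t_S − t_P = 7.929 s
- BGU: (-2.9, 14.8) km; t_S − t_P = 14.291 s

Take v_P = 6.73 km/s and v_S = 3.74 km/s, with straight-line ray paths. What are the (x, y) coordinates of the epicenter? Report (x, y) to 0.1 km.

Distance from S−P lag: d = Δt · v_P v_S / (v_P − v_S) = Δt · (6.73·3.74)/(6.73−3.74) ≈ 8.4181·Δt.
So d_JRSC = 128.22, d_RCM = 66.75, d_BGU = 120.30 km.
Circle about each station: (x + 7.0)² + (y + 41.7)² = 128.22²; (x − 68.8)² + (y + 52.2)² = 66.75²; (x + 2.9)² + (y − 14.8)² = 120.30².
Subtracting the JRSC equation from the RCM and BGU equations removes the quadratic terms:
151.6 x − 21.0 y = 17655.20
8.2 x + 113.0 y = 407.84
Solving the 2×2 system: x ≈ 115.8, y ≈ -4.8 km.
Check against JRSC (with the unrounded x, y): √((x + 7.0)²+(y + 41.7)²) = 128.22 ≈ 128.22 km. ✓

x ≈ 115.8 km, y ≈ -4.8 km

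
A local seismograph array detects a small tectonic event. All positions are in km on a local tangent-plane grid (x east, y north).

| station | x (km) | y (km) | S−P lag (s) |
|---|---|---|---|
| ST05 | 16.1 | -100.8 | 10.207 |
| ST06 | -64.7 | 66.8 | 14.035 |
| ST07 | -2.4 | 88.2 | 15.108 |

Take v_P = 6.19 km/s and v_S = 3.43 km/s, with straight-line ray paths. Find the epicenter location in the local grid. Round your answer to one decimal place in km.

Distance from S−P lag: d = Δt · v_P v_S / (v_P − v_S) = Δt · (6.19·3.43)/(6.19−3.43) ≈ 7.6926·Δt.
So d_ST05 = 78.52, d_ST06 = 107.97, d_ST07 = 116.22 km.
Circle about each station: (x − 16.1)² + (y + 100.8)² = 78.52²; (x + 64.7)² + (y − 66.8)² = 107.97²; (x + 2.4)² + (y − 88.2)² = 116.22².
Subtracting the ST05 equation from the ST06 and ST07 equations removes the quadratic terms:
-161.6 x + 335.2 y = -7263.65
-37.0 x + 378.0 y = -9976.55
Solving the 2×2 system: x ≈ -12.3, y ≈ -27.6 km.
Check against ST05 (with the unrounded x, y): √((x − 16.1)²+(y + 100.8)²) = 78.52 ≈ 78.52 km. ✓

-12.3 km east, -27.6 km north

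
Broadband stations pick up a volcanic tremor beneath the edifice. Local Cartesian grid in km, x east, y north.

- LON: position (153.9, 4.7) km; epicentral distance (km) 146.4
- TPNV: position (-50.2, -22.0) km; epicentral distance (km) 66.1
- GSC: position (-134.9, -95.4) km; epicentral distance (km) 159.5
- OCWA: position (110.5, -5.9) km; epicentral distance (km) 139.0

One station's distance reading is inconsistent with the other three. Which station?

OCWA

Solve using three stations at a time. Using LON, TPNV, GSC (subtract circle equations pairwise → linear system) gives (x, y) ≈ (13.9, -38.0).
Distances from that point to each station vs reported:
  LON: calculated 146.4 vs reported 146.4 → residual 0.0 km
  TPNV: calculated 66.0 vs reported 66.1 → residual 0.1 km
  GSC: calculated 159.5 vs reported 159.5 → residual 0.0 km
  OCWA: calculated 101.8 vs reported 139.0 → residual 37.2 km
LON, TPNV, GSC are mutually consistent (residuals ≈ 0); OCWA is off by 37.2 km.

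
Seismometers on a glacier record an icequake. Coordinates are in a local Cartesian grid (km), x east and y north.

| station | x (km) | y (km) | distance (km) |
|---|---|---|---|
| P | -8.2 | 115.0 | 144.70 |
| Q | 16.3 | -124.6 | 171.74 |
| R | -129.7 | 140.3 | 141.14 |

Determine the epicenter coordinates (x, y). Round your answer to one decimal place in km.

Circle about each station: (x + 8.2)² + (y − 115.0)² = 144.70²; (x − 16.3)² + (y + 124.6)² = 171.74²; (x + 129.7)² + (y − 140.3)² = 141.14².
Subtracting the P equation from the Q and R equations removes the quadratic terms:
49.0 x − 479.2 y = -6057.93
-243.0 x + 50.6 y = 24231.53
Solving the 2×2 system: x ≈ -99.2, y ≈ 2.5 km.

x ≈ -99.2 km, y ≈ 2.5 km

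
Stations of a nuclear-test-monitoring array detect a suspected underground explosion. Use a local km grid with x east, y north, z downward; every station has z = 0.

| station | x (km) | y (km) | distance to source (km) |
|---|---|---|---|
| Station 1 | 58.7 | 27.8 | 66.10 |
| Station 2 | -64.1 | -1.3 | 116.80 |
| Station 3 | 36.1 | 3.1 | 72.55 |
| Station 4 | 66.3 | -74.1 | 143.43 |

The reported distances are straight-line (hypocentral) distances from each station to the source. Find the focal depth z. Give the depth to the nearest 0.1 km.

depth ≈ 51.0 km

Each station gives a sphere (x−x_i)² + (y−y_i)² + z² = d_i² (stations at z=0).
Subtracting the Station 1 sphere from Station 2 and Station 3: z² cancels, leaving linear equations in x and y:
-245.6 x − 58.2 y = -9381.06
-45.2 x − 49.4 y = -3800.00
Solving: x ≈ 25.496, y ≈ 53.595 km (keep extra digits for the depth step; rounded: 25.5, 53.6).
Then from the Station 1 sphere: z² = 66.10² − (x − 58.7)² − (y − 27.8)² with x = 25.496, y = 53.595, so z ≈ 51.003 ≈ 51.0 km.
Check against Station 4 (with the unrounded solution): distance 143.43 ≈ 143.43 km. ✓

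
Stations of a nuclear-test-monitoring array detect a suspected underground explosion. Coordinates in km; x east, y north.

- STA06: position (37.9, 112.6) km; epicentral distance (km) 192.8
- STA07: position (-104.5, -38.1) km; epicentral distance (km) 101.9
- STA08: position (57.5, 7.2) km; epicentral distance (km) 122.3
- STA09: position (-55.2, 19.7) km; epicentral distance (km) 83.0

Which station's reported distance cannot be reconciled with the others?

Solve using three stations at a time. Using STA06, STA08, STA09 (subtract circle equations pairwise → linear system) gives (x, y) ≈ (-43.1, -62.4).
Distances from that point to each station vs reported:
  STA06: calculated 192.8 vs reported 192.8 → residual 0.0 km
  STA07: calculated 66.1 vs reported 101.9 → residual 35.8 km
  STA08: calculated 122.3 vs reported 122.3 → residual 0.0 km
  STA09: calculated 83.0 vs reported 83.0 → residual 0.0 km
STA06, STA08, STA09 are mutually consistent (residuals ≈ 0); STA07 is off by 35.8 km.

STA07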